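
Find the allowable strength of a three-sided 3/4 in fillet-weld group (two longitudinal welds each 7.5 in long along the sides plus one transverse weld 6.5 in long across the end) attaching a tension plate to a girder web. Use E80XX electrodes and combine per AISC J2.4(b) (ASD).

E80XX → F_EXX = 80 ksi.
t_e = 0.707 × 0.75 = 0.5302 in.
R_nwl = 0.6 × 80 × 0.5302 × 15 = 381.8 kip (longitudinal, 2 welds).
R_nwt = 0.6 × 80 × 0.5302 × 6.5 = 165.4 kip (transverse, base value).
(i) R_nwl + R_nwt = 547.2 kip; (ii) 0.85 R_nwl + 1.5 R_nwt = 572.7 kip.
R_n = max = 572.7 kip [governs: (ii)]; R_n/Ω = 286.3 kip.

R_n/Ω ≈ 286 kip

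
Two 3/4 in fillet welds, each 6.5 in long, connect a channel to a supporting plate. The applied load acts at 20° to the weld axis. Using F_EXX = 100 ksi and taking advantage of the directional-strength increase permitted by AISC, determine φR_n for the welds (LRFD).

t_e = 0.707 × 0.75 = 0.5302 in; A_we = 0.5302 × 13 = 6.893 in².
Directional factor: 1.0 + 0.5 sin^1.5(20°) = 1.1.
F_nw = 0.6 × 100 × 1.1 = 66 ksi.
φR_n = 0.75 × 66 × 6.893 = 341.2 kip.

φR_n ≈ 341 kip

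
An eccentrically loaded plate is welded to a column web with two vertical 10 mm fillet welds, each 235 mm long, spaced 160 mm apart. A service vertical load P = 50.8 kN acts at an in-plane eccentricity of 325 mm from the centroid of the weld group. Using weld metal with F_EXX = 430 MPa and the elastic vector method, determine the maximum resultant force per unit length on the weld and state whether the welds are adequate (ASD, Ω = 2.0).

f_max ≈ 522 N/mm; adequate

Total weld length L_w = 470 mm. Treat welds as unit-width lines.
Polar moment about centroid: J = 2[d³/12 + d(b/2)²] = 2[235³/12 + 235×80²] = 5171000 mm³.
Direct shear f_v = P/L_w = 50.8×10³ / 470 = 108.1 N/mm (vertical).
Torsion M = P·e = 50.8×10³ × 325 = 16510000 N·mm.
Critical point at (x, y) = (80, 117.5) from centroid. f_tx = M·y/J = 375.2 N/mm; f_ty = M·x/J = 255.4 N/mm.
Resultant f_max = √[f_tx² + (f_v + f_ty)²] = √[375.2² + (108.1 + 255.4)²] = 522.4 N/mm.
Capacity per unit length: r_n/Ω = (1/2.0) × 0.6 × 430 × (0.707 × 10) = 912 N/mm.
522.4 ≤ 912 → adequate.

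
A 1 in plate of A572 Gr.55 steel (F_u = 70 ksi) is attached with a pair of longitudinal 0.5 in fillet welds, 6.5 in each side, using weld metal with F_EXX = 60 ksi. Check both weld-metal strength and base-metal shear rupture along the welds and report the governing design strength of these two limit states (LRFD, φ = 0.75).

φR_n ≈ 124 kip (weld metal governs)

t_e = 0.707 × 0.5 = 0.3535 in; L = 13 in.
Weld metal: φR_n = 0.75 × 0.6 × 60 × 0.3535 × 13 = 124.1 kip.
Base metal (shear rupture): φR_n = 0.75 × 0.6 × 70 × 1 × 13 = 409.5 kip.
Governing: weld metal.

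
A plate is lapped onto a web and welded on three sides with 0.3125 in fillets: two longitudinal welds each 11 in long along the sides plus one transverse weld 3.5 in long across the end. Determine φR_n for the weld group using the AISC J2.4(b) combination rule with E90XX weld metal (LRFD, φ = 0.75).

E90XX → F_EXX = 90 ksi.
t_e = 0.707 × 0.3125 = 0.2209 in.
R_nwl = 0.6 × 90 × 0.2209 × 22 = 262.5 kips (longitudinal, 2 welds).
R_nwt = 0.6 × 90 × 0.2209 × 3.5 = 41.76 kips (transverse, base value).
(i) R_nwl + R_nwt = 304.2 kips; (ii) 0.85 R_nwl + 1.5 R_nwt = 285.7 kips.
R_n = max = 304.2 kips [governs: (i)]; φR_n = 228.2 kips.

φR_n ≈ 228 kips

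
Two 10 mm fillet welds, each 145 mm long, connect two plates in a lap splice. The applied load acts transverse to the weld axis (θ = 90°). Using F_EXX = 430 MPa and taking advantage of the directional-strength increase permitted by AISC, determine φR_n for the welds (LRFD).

t_e = 0.707 × 10 = 7.07 mm; A_we = 7.07 × 290 = 2050 mm².
Directional factor: 1.0 + 0.5 sin^1.5(90°) = 1.5.
F_nw = 0.6 × 430 × 1.5 = 387 MPa.
φR_n = 0.75 × 387 × 2050 × 10⁻³ = 595.1 kN.

φR_n ≈ 595 kN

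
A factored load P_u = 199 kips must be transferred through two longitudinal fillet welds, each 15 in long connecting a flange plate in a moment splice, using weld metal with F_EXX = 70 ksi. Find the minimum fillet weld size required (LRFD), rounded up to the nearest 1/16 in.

Total weld length L = 30 in.
Required throat t_e = P_u / (φ × 0.6 F_EXX × L) = 199 / (0.75 × 0.6 × 70 × 30) = 0.2106 in.
Required leg w = t_e / 0.707 = 0.2979 in → use 5/16 in.

w = 5/16 in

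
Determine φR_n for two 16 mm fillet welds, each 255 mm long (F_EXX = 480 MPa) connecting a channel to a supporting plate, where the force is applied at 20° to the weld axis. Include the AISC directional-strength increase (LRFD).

t_e = 0.707 × 16 = 11.31 mm; A_we = 11.31 × 510 = 5769 mm².
Directional factor: 1.0 + 0.5 sin^1.5(20°) = 1.1.
F_nw = 0.6 × 480 × 1.1 = 316.8 MPa.
φR_n = 0.75 × 316.8 × 5769 × 10⁻³ = 1371 kN.

φR_n ≈ 1370 kN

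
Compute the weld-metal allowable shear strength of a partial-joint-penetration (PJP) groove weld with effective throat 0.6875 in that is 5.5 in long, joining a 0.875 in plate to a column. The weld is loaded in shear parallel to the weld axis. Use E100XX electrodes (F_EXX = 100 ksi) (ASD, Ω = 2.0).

R_n/Ω ≈ 113 kips

Effective throat (given) t_e = 0.6875 in.
A_we = 0.6875 × 5.5 = 3.781 in².
F_nw = 0.6 F_EXX = 60 ksi.
R_n/Ω = (60 × 3.781) / 2.0 = 113.4 kips.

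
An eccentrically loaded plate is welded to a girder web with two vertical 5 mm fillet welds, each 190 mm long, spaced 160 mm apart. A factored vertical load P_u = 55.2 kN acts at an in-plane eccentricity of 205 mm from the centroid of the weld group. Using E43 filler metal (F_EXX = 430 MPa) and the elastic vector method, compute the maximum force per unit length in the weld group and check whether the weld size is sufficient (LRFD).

Total weld length L_w = 380 mm. Treat welds as unit-width lines.
Polar moment about centroid: J = 2[d³/12 + d(b/2)²] = 2[190³/12 + 190×80²] = 3575000 mm³.
Direct shear f_v = P/L_w = 55.2×10³ / 380 = 145.3 N/mm (vertical).
Torsion M = P·e = 55.2×10³ × 205 = 11316000 N·mm.
Critical point at (x, y) = (80, 95) from centroid. f_tx = M·y/J = 300.7 N/mm; f_ty = M·x/J = 253.2 N/mm.
Resultant f_max = √[f_tx² + (f_v + f_ty)²] = √[300.7² + (145.3 + 253.2)²] = 499.2 N/mm.
Capacity per unit length: φr_n = 0.75 × 0.6 × 430 × (0.707 × 5) = 684 N/mm.
499.2 ≤ 684 → adequate.

f_max ≈ 499 N/mm; adequate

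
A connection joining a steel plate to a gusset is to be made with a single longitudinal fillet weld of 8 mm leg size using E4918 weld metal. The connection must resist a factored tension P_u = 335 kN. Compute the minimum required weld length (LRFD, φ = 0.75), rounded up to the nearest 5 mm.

L = 270 mm

E49XX → F_EXX = 490 MPa.
Throat t_e = 0.707 × 8 = 5.656 mm.
φr_n = 0.75 × 0.6 × 490 × 5.656 × 10⁻³ = 1.247 kN/mm.
L_req = P_u / φr_n = 335 / 1.247 = 268.6 mm total.
Round up → use L = 270 mm.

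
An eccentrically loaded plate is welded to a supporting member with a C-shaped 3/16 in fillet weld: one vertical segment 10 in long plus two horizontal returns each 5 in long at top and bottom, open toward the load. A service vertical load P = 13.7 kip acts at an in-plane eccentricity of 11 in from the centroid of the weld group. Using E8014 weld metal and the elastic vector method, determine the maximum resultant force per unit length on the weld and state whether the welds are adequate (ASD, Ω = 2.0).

E80XX → F_EXX = 80 ksi.
Total weld length L_w = 20 in. Treat welds as unit-width lines.
Centroid: x̄ = 2×5×2.5 / 20 = 1.25 in from the vertical weld.
Polar moment about centroid: J = I_x + I_y = [10³/12 + 2×5×5²] + [10×1.25² + 2(5³/12 + 5×1.25²)] = 385.4 in³.
Direct shear f_v = P/L_w = 13.7 / 20 = 0.685 kip/in (vertical).
Torsion M = P·e = 13.7 × 11 = 150.7 kip·in.
Critical point at (x, y) = (3.75, 5) from centroid. f_tx = M·y/J = 1.955 kip/in; f_ty = M·x/J = 1.466 kip/in.
Resultant f_max = √[f_tx² + (f_v + f_ty)²] = √[1.955² + (0.685 + 1.466)²] = 2.907 kip/in.
Capacity per unit length: r_n/Ω = (1/2.0) × 0.6 × 80 × (0.707 × 0.1875) = 3.181 kip/in.
2.907 ≤ 3.181 → adequate.

f_max ≈ 2.91 kip/in; adequate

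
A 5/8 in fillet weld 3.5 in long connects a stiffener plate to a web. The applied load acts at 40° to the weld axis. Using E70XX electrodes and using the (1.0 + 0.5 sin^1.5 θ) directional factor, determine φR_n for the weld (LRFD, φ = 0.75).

φR_n ≈ 61.3 kips

E70XX → F_EXX = 70 ksi.
t_e = 0.707 × 0.625 = 0.4419 in; A_we = 0.4419 × 3.5 = 1.547 in².
Directional factor: 1.0 + 0.5 sin^1.5(40°) = 1.258.
F_nw = 0.6 × 70 × 1.258 = 52.82 ksi.
φR_n = 0.75 × 52.82 × 1.547 = 61.27 kips.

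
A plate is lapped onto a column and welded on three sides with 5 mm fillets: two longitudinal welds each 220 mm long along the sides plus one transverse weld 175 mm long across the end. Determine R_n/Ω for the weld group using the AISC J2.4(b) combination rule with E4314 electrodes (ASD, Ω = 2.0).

E43XX → F_EXX = 430 MPa.
t_e = 0.707 × 5 = 3.535 mm.
R_nwl = 0.6 × 430 × 3.535 × 440 × 10⁻³ = 401.3 kN (longitudinal, 2 welds).
R_nwt = 0.6 × 430 × 3.535 × 175 × 10⁻³ = 159.6 kN (transverse, base value).
(i) R_nwl + R_nwt = 560.9 kN; (ii) 0.85 R_nwl + 1.5 R_nwt = 580.5 kN.
R_n = max = 580.5 kN [governs: (ii)]; R_n/Ω = 290.3 kN.

R_n/Ω ≈ 290 kN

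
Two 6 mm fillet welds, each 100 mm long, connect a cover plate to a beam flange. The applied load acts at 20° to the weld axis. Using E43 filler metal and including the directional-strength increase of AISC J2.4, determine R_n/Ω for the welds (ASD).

E43XX → F_EXX = 430 MPa.
t_e = 0.707 × 6 = 4.242 mm; A_we = 4.242 × 200 = 848.4 mm².
Directional factor: 1.0 + 0.5 sin^1.5(20°) = 1.1.
F_nw = 0.6 × 430 × 1.1 = 283.8 MPa.
R_n/Ω = (283.8 × 848.4) / 2.0 × 10⁻³ = 120.4 kN.

R_n/Ω ≈ 120 kN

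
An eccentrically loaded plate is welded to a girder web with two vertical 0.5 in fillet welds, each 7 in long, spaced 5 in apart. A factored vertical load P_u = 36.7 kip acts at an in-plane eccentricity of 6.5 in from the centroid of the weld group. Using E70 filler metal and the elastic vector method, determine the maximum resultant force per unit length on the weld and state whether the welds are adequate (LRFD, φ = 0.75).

f_max ≈ 8.88 kip/in; adequate

E70XX → F_EXX = 70 ksi.
Total weld length L_w = 14 in. Treat welds as unit-width lines.
Polar moment about centroid: J = 2[d³/12 + d(b/2)²] = 2[7³/12 + 7×2.5²] = 144.7 in³.
Direct shear f_v = P/L_w = 36.7 / 14 = 2.621 kip/in (vertical).
Torsion M = P·e = 36.7 × 6.5 = 238.55 kip·in.
Critical point at (x, y) = (2.5, 3.5) from centroid. f_tx = M·y/J = 5.771 kip/in; f_ty = M·x/J = 4.122 kip/in.
Resultant f_max = √[f_tx² + (f_v + f_ty)²] = √[5.771² + (2.621 + 4.122)²] = 8.876 kip/in.
Capacity per unit length: φr_n = 0.75 × 0.6 × 70 × (0.707 × 0.5) = 11.14 kip/in.
8.876 ≤ 11.14 → adequate.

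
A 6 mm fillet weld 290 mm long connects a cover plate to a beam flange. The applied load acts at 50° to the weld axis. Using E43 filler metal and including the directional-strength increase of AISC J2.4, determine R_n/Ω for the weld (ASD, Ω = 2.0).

E43XX → F_EXX = 430 MPa.
t_e = 0.707 × 6 = 4.242 mm; A_we = 4.242 × 290 = 1230 mm².
Directional factor: 1.0 + 0.5 sin^1.5(50°) = 1.335.
F_nw = 0.6 × 430 × 1.335 = 344.5 MPa.
R_n/Ω = (344.5 × 1230) / 2.0 × 10⁻³ = 211.9 kN.

R_n/Ω ≈ 212 kN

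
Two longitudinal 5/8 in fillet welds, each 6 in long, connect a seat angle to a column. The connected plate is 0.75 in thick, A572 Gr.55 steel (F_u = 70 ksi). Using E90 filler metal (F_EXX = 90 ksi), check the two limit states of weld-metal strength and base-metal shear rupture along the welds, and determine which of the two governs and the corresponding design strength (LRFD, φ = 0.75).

φR_n ≈ 215 kips (weld metal governs)

t_e = 0.707 × 0.625 = 0.4419 in; L = 12 in.
Weld metal: φR_n = 0.75 × 0.6 × 90 × 0.4419 × 12 = 214.8 kips.
Base metal (shear rupture): φR_n = 0.75 × 0.6 × 70 × 0.75 × 12 = 283.5 kips.
Governing: weld metal.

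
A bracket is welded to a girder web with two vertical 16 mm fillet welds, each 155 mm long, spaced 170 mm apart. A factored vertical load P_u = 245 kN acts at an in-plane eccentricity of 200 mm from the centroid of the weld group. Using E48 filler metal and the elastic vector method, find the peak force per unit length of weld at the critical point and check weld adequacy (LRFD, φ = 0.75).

E48XX → F_EXX = 480 MPa.
Total weld length L_w = 310 mm. Treat welds as unit-width lines.
Polar moment about centroid: J = 2[d³/12 + d(b/2)²] = 2[155³/12 + 155×85²] = 2860000 mm³.
Direct shear f_v = P/L_w = 245×10³ / 310 = 790.3 N/mm (vertical).
Torsion M = P·e = 245×10³ × 200 = 49000000 N·mm.
Critical point at (x, y) = (85, 77.5) from centroid. f_tx = M·y/J = 1328 N/mm; f_ty = M·x/J = 1456 N/mm.
Resultant f_max = √[f_tx² + (f_v + f_ty)²] = √[1328² + (790.3 + 1456)²] = 2609 N/mm.
Capacity per unit length: φr_n = 0.75 × 0.6 × 480 × (0.707 × 16) = 2443 N/mm.
2609 > 2443 → NOT adequate.

f_max ≈ 2610 N/mm; NOT adequate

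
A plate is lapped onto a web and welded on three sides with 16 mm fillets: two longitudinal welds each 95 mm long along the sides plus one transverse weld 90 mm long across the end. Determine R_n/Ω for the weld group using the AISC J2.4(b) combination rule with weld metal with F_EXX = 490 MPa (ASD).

R_n/Ω ≈ 493 kN

t_e = 0.707 × 16 = 11.31 mm.
R_nwl = 0.6 × 490 × 11.31 × 190 × 10⁻³ = 631.9 kN (longitudinal, 2 welds).
R_nwt = 0.6 × 490 × 11.31 × 90 × 10⁻³ = 299.3 kN (transverse, base value).
(i) R_nwl + R_nwt = 931.2 kN; (ii) 0.85 R_nwl + 1.5 R_nwt = 986.1 kN.
R_n = max = 986.1 kN [governs: (ii)]; R_n/Ω = 493 kN.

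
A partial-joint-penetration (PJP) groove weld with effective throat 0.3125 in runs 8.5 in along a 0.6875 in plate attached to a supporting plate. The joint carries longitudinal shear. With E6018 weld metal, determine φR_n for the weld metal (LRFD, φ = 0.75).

E60XX → F_EXX = 60 ksi.
Effective throat (given) t_e = 0.3125 in.
A_we = 0.3125 × 8.5 = 2.656 in².
F_nw = 0.6 F_EXX = 36 ksi.
φR_n = 0.75 × 36 × 2.656 = 71.72 kips.

φR_n ≈ 71.7 kips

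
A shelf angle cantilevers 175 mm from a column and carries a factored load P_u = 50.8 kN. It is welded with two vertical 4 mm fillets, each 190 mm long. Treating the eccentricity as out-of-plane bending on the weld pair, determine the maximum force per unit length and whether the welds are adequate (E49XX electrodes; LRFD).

E49XX → F_EXX = 490 MPa.
L_w = 2 × 190 = 380 mm; section modulus (unit throat) S = 2 × L²/6 = 12030 mm².
Direct shear f_v = P/L_w = 50.8×10³/380 = 133.7 N/mm.
Moment M = P × e = 50.8×10³ × 175 = 8890000 N·mm; bending f_b = M/S = 738.8 N/mm.
f_max = √(f_v² + f_b²) = √(133.7² + 738.8²) = 750.8 N/mm.
φr_n = 0.75 × 0.6 × 490 × (0.707 × 4) = 623.6 N/mm → NOT adequate.

f_max ≈ 751 N/mm; NOT adequate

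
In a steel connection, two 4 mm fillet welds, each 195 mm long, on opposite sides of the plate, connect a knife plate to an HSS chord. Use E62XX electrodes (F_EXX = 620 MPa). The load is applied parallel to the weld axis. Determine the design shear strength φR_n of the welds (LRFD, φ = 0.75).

φR_n ≈ 308 kN

Effective throat t_e = 0.707 × 4 = 2.828 mm.
Total length L = 390 mm; A_we = 2.828 × 390 = 1103 mm².
F_nw = 0.6 F_EXX = 0.6 × 620 = 372 MPa.
φR_n = 0.75 × 372 × 1103 × 10⁻³ = 307.7 kN.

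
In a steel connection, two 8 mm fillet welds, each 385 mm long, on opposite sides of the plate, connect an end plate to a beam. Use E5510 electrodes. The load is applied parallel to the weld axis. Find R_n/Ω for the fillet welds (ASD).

E55XX → F_EXX = 550 MPa.
Effective throat t_e = 0.707 × 8 = 5.656 mm.
Total length L = 770 mm; A_we = 5.656 × 770 = 4355 mm².
F_nw = 0.6 F_EXX = 0.6 × 550 = 330 MPa.
R_n = 330 × 4355 × 10⁻³ = 1437 kN; R_n/Ω = 1437/2.0 = 718.6 kN.

R_n/Ω ≈ 719 kN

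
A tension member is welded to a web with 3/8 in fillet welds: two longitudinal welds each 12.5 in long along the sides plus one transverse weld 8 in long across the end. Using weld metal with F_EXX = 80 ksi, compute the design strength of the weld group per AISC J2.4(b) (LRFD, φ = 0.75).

φR_n ≈ 317 kips

t_e = 0.707 × 0.375 = 0.2651 in.
R_nwl = 0.6 × 80 × 0.2651 × 25 = 318.1 kips (longitudinal, 2 welds).
R_nwt = 0.6 × 80 × 0.2651 × 8 = 101.8 kips (transverse, base value).
(i) R_nwl + R_nwt = 420 kips; (ii) 0.85 R_nwl + 1.5 R_nwt = 423.1 kips.
R_n = max = 423.1 kips [governs: (ii)]; φR_n = 317.4 kips.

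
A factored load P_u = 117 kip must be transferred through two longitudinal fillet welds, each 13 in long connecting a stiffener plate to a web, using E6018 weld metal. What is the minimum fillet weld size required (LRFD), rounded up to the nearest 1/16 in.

E60XX → F_EXX = 60 ksi.
Total weld length L = 26 in.
Required throat t_e = P_u / (φ × 0.6 F_EXX × L) = 117 / (0.75 × 0.6 × 60 × 26) = 0.1667 in.
Required leg w = t_e / 0.707 = 0.2357 in → use 1/4 in.

w = 1/4 in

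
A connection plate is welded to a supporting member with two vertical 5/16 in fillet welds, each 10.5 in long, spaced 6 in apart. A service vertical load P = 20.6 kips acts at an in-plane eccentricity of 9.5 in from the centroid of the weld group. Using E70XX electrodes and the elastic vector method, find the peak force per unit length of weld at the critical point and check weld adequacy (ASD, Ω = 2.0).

E70XX → F_EXX = 70 ksi.
Total weld length L_w = 21 in. Treat welds as unit-width lines.
Polar moment about centroid: J = 2[d³/12 + d(b/2)²] = 2[10.5³/12 + 10.5×3²] = 381.9 in³.
Direct shear f_v = P/L_w = 20.6 / 21 = 0.981 kip/in (vertical).
Torsion M = P·e = 20.6 × 9.5 = 195.7 kip·in.
Critical point at (x, y) = (3, 5.25) from centroid. f_tx = M·y/J = 2.69 kip/in; f_ty = M·x/J = 1.537 kip/in.
Resultant f_max = √[f_tx² + (f_v + f_ty)²] = √[2.69² + (0.981 + 1.537)²] = 3.685 kip/in.
Capacity per unit length: r_n/Ω = (1/2.0) × 0.6 × 70 × (0.707 × 0.3125) = 4.64 kip/in.
3.685 ≤ 4.64 → adequate.

f_max ≈ 3.68 kip/in; adequate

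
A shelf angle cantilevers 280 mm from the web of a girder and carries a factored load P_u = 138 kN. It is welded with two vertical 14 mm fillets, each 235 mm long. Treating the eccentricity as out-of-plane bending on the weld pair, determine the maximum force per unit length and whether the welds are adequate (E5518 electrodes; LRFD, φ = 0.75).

E55XX → F_EXX = 550 MPa.
L_w = 2 × 235 = 470 mm; section modulus (unit throat) S = 2 × L²/6 = 18410 mm².
Direct shear f_v = P/L_w = 138×10³/470 = 293.6 N/mm.
Moment M = P × e = 138×10³ × 280 = 38640000 N·mm; bending f_b = M/S = 2099 N/mm.
f_max = √(f_v² + f_b²) = √(293.6² + 2099²) = 2119 N/mm.
φr_n = 0.75 × 0.6 × 550 × (0.707 × 14) = 2450 N/mm → adequate.

f_max ≈ 2120 N/mm; adequate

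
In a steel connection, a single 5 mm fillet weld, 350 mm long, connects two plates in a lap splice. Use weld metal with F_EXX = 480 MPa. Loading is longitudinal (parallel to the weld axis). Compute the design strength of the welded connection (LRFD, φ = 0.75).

φR_n ≈ 267 kN

Effective throat t_e = 0.707 × 5 = 3.535 mm.
Total length L = 350 mm; A_we = 3.535 × 350 = 1237 mm².
F_nw = 0.6 F_EXX = 0.6 × 480 = 288 MPa.
φR_n = 0.75 × 288 × 1237 × 10⁻³ = 267.2 kN.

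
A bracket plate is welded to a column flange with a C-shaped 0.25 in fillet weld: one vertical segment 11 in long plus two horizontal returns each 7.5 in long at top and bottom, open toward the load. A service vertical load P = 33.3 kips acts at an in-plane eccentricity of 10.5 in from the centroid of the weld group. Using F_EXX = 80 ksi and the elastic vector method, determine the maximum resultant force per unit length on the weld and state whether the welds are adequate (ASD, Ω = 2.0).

Total weld length L_w = 26 in. Treat welds as unit-width lines.
Centroid: x̄ = 2×7.5×3.75 / 26 = 2.163 in from the vertical weld.
Polar moment about centroid: J = I_x + I_y = [11³/12 + 2×7.5×5.5²] + [11×2.163² + 2(7.5³/12 + 7.5×1.587²)] = 724.2 in³.
Direct shear f_v = P/L_w = 33.3 / 26 = 1.281 kip/in (vertical).
Torsion M = P·e = 33.3 × 10.5 = 349.65 kip·in.
Critical point at (x, y) = (5.337, 5.5) from centroid. f_tx = M·y/J = 2.655 kip/in; f_ty = M·x/J = 2.576 kip/in.
Resultant f_max = √[f_tx² + (f_v + f_ty)²] = √[2.655² + (1.281 + 2.576)²] = 4.683 kip/in.
Capacity per unit length: r_n/Ω = (1/2.0) × 0.6 × 80 × (0.707 × 0.25) = 4.242 kip/in.
4.683 > 4.242 → NOT adequate.

f_max ≈ 4.68 kip/in; NOT adequate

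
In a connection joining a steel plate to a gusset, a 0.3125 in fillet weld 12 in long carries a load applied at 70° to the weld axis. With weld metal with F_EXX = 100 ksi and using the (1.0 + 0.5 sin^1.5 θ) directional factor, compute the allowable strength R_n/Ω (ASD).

t_e = 0.707 × 0.3125 = 0.2209 in; A_we = 0.2209 × 12 = 2.651 in².
Directional factor: 1.0 + 0.5 sin^1.5(70°) = 1.455.
F_nw = 0.6 × 100 × 1.455 = 87.33 ksi.
R_n/Ω = (87.33 × 2.651) / 2.0 = 115.8 kips.

R_n/Ω ≈ 116 kips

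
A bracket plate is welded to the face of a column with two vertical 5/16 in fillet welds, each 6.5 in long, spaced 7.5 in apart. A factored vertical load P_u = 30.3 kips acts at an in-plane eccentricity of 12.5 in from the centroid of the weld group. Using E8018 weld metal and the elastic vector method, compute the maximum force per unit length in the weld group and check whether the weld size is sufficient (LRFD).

E80XX → F_EXX = 80 ksi.
Total weld length L_w = 13 in. Treat welds as unit-width lines.
Polar moment about centroid: J = 2[d³/12 + d(b/2)²] = 2[6.5³/12 + 6.5×3.75²] = 228.6 in³.
Direct shear f_v = P/L_w = 30.3 / 13 = 2.331 kip/in (vertical).
Torsion M = P·e = 30.3 × 12.5 = 378.75 kip·in.
Critical point at (x, y) = (3.75, 3.25) from centroid. f_tx = M·y/J = 5.385 kip/in; f_ty = M·x/J = 6.214 kip/in.
Resultant f_max = √[f_tx² + (f_v + f_ty)²] = √[5.385² + (2.331 + 6.214)²] = 10.1 kip/in.
Capacity per unit length: φr_n = 0.75 × 0.6 × 80 × (0.707 × 0.3125) = 7.954 kip/in.
10.1 > 7.954 → NOT adequate.

f_max ≈ 10.1 kip/in; NOT adequate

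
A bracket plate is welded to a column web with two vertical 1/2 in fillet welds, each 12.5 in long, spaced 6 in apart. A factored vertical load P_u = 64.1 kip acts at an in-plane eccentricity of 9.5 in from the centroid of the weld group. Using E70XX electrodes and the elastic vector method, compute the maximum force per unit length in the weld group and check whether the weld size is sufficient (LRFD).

f_max ≈ 9.08 kip/in; adequate

E70XX → F_EXX = 70 ksi.
Total weld length L_w = 25 in. Treat welds as unit-width lines.
Polar moment about centroid: J = 2[d³/12 + d(b/2)²] = 2[12.5³/12 + 12.5×3²] = 550.5 in³.
Direct shear f_v = P/L_w = 64.1 / 25 = 2.564 kip/in (vertical).
Torsion M = P·e = 64.1 × 9.5 = 608.95 kip·in.
Critical point at (x, y) = (3, 6.25) from centroid. f_tx = M·y/J = 6.913 kip/in; f_ty = M·x/J = 3.318 kip/in.
Resultant f_max = √[f_tx² + (f_v + f_ty)²] = √[6.913² + (2.564 + 3.318)²] = 9.077 kip/in.
Capacity per unit length: φr_n = 0.75 × 0.6 × 70 × (0.707 × 0.5) = 11.14 kip/in.
9.077 ≤ 11.14 → adequate.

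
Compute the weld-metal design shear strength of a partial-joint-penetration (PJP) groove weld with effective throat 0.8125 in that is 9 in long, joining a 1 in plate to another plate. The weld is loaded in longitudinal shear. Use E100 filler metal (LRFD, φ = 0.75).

E100XX → F_EXX = 100 ksi.
Effective throat (given) t_e = 0.8125 in.
A_we = 0.8125 × 9 = 7.312 in².
F_nw = 0.6 F_EXX = 60 ksi.
φR_n = 0.75 × 60 × 7.312 = 329.1 kips.

φR_n ≈ 329 kips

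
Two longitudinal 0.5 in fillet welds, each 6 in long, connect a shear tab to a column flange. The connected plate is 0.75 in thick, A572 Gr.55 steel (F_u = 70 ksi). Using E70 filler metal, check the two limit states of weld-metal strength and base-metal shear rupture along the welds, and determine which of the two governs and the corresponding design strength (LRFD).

φR_n ≈ 134 kip (weld metal governs)

E70XX → F_EXX = 70 ksi.
t_e = 0.707 × 0.5 = 0.3535 in; L = 12 in.
Weld metal: φR_n = 0.75 × 0.6 × 70 × 0.3535 × 12 = 133.6 kip.
Base metal (shear rupture): φR_n = 0.75 × 0.6 × 70 × 0.75 × 12 = 283.5 kip.
Governing: weld metal.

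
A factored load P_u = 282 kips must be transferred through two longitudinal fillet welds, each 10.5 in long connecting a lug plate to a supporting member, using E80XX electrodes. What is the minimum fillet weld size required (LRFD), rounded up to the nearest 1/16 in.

w = 9/16 in

E80XX → F_EXX = 80 ksi.
Total weld length L = 21 in.
Required throat t_e = P_u / (φ × 0.6 F_EXX × L) = 282 / (0.75 × 0.6 × 80 × 21) = 0.373 in.
Required leg w = t_e / 0.707 = 0.5276 in → use 9/16 in.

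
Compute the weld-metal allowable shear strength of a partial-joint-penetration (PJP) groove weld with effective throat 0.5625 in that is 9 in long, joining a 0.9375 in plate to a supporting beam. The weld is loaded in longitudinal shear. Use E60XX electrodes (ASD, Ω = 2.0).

R_n/Ω ≈ 91.1 kip

E60XX → F_EXX = 60 ksi.
Effective throat (given) t_e = 0.5625 in.
A_we = 0.5625 × 9 = 5.062 in².
F_nw = 0.6 F_EXX = 36 ksi.
R_n/Ω = (36 × 5.062) / 2.0 = 91.12 kip.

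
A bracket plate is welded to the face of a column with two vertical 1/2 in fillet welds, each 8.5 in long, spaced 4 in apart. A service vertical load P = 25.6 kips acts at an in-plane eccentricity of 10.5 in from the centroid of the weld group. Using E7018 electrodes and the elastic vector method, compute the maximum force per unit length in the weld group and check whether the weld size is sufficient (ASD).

f_max ≈ 8.17 kip/in; NOT adequate

E70XX → F_EXX = 70 ksi.
Total weld length L_w = 17 in. Treat welds as unit-width lines.
Polar moment about centroid: J = 2[d³/12 + d(b/2)²] = 2[8.5³/12 + 8.5×2²] = 170.4 in³.
Direct shear f_v = P/L_w = 25.6 / 17 = 1.506 kip/in (vertical).
Torsion M = P·e = 25.6 × 10.5 = 268.8 kip·in.
Critical point at (x, y) = (2, 4.25) from centroid. f_tx = M·y/J = 6.706 kip/in; f_ty = M·x/J = 3.156 kip/in.
Resultant f_max = √[f_tx² + (f_v + f_ty)²] = √[6.706² + (1.506 + 3.156)²] = 8.167 kip/in.
Capacity per unit length: r_n/Ω = (1/2.0) × 0.6 × 70 × (0.707 × 0.5) = 7.423 kip/in.
8.167 > 7.423 → NOT adequate.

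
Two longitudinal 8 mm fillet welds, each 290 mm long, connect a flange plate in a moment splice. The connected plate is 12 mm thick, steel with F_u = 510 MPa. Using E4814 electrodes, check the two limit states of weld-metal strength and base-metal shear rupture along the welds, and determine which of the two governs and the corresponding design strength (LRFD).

φR_n ≈ 709 kN (weld metal governs)

E48XX → F_EXX = 480 MPa.
t_e = 0.707 × 8 = 5.656 mm; L = 580 mm.
Weld metal: φR_n = 0.75 × 0.6 × 480 × 5.656 × 580 × 10⁻³ = 708.6 kN.
Base metal (shear rupture): φR_n = 0.75 × 0.6 × 510 × 12 × 580 × 10⁻³ = 1597 kN.
Governing: weld metal.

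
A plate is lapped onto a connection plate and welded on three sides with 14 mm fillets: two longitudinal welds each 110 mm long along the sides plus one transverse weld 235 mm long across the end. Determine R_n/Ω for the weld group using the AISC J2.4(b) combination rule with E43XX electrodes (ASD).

R_n/Ω ≈ 689 kN

E43XX → F_EXX = 430 MPa.
t_e = 0.707 × 14 = 9.898 mm.
R_nwl = 0.6 × 430 × 9.898 × 220 × 10⁻³ = 561.8 kN (longitudinal, 2 welds).
R_nwt = 0.6 × 430 × 9.898 × 235 × 10⁻³ = 600.1 kN (transverse, base value).
(i) R_nwl + R_nwt = 1162 kN; (ii) 0.85 R_nwl + 1.5 R_nwt = 1378 kN.
R_n = max = 1378 kN [governs: (ii)]; R_n/Ω = 688.9 kN.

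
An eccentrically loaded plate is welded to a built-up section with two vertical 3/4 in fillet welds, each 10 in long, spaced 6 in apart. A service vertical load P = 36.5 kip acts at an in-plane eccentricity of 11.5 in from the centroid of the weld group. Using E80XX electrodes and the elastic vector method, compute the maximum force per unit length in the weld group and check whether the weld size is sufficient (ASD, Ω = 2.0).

f_max ≈ 8.15 kip/in; adequate

E80XX → F_EXX = 80 ksi.
Total weld length L_w = 20 in. Treat welds as unit-width lines.
Polar moment about centroid: J = 2[d³/12 + d(b/2)²] = 2[10³/12 + 10×3²] = 346.7 in³.
Direct shear f_v = P/L_w = 36.5 / 20 = 1.825 kip/in (vertical).
Torsion M = P·e = 36.5 × 11.5 = 419.75 kip·in.
Critical point at (x, y) = (3, 5) from centroid. f_tx = M·y/J = 6.054 kip/in; f_ty = M·x/J = 3.632 kip/in.
Resultant f_max = √[f_tx² + (f_v + f_ty)²] = √[6.054² + (1.825 + 3.632)²] = 8.151 kip/in.
Capacity per unit length: r_n/Ω = (1/2.0) × 0.6 × 80 × (0.707 × 0.75) = 12.73 kip/in.
8.151 ≤ 12.73 → adequate.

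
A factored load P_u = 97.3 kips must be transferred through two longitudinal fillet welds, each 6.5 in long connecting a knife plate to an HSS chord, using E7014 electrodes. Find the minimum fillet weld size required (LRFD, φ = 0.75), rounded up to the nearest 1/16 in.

w = 3/8 in

E70XX → F_EXX = 70 ksi.
Total weld length L = 13 in.
Required throat t_e = P_u / (φ × 0.6 F_EXX × L) = 97.3 / (0.75 × 0.6 × 70 × 13) = 0.2376 in.
Required leg w = t_e / 0.707 = 0.3361 in → use 3/8 in.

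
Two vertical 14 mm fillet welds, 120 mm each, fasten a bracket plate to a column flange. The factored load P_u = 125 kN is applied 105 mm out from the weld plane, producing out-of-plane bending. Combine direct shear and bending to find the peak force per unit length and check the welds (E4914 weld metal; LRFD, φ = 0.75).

E49XX → F_EXX = 490 MPa.
L_w = 2 × 120 = 240 mm; section modulus (unit throat) S = 2 × L²/6 = 4800 mm².
Direct shear f_v = P/L_w = 125×10³/240 = 520.8 N/mm.
Moment M = P × e = 125×10³ × 105 = 13125000 N·mm; bending f_b = M/S = 2734 N/mm.
f_max = √(f_v² + f_b²) = √(520.8² + 2734²) = 2784 N/mm.
φr_n = 0.75 × 0.6 × 490 × (0.707 × 14) = 2183 N/mm → NOT adequate.

f_max ≈ 2780 N/mm; NOT adequate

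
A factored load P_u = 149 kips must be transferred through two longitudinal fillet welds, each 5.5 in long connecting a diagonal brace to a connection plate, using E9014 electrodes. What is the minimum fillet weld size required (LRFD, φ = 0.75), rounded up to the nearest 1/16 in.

w = 1/2 in

E90XX → F_EXX = 90 ksi.
Total weld length L = 11 in.
Required throat t_e = P_u / (φ × 0.6 F_EXX × L) = 149 / (0.75 × 0.6 × 90 × 11) = 0.3345 in.
Required leg w = t_e / 0.707 = 0.4731 in → use 1/2 in.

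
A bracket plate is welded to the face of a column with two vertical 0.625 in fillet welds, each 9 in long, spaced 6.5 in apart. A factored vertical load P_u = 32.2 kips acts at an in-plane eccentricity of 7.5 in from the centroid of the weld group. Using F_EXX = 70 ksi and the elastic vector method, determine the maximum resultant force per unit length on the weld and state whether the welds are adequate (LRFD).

f_max ≈ 5.54 kip/in; adequate

Total weld length L_w = 18 in. Treat welds as unit-width lines.
Polar moment about centroid: J = 2[d³/12 + d(b/2)²] = 2[9³/12 + 9×3.25²] = 311.6 in³.
Direct shear f_v = P/L_w = 32.2 / 18 = 1.789 kip/in (vertical).
Torsion M = P·e = 32.2 × 7.5 = 241.5 kip·in.
Critical point at (x, y) = (3.25, 4.5) from centroid. f_tx = M·y/J = 3.487 kip/in; f_ty = M·x/J = 2.519 kip/in.
Resultant f_max = √[f_tx² + (f_v + f_ty)²] = √[3.487² + (1.789 + 2.519)²] = 5.542 kip/in.
Capacity per unit length: φr_n = 0.75 × 0.6 × 70 × (0.707 × 0.625) = 13.92 kip/in.
5.542 ≤ 13.92 → adequate.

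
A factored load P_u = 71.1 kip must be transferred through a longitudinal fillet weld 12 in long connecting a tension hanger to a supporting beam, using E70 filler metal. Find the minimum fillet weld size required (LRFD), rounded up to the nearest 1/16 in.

E70XX → F_EXX = 70 ksi.
Total weld length L = 12 in.
Required throat t_e = P_u / (φ × 0.6 F_EXX × L) = 71.1 / (0.75 × 0.6 × 70 × 12) = 0.1881 in.
Required leg w = t_e / 0.707 = 0.266 in → use 5/16 in.

w = 5/16 in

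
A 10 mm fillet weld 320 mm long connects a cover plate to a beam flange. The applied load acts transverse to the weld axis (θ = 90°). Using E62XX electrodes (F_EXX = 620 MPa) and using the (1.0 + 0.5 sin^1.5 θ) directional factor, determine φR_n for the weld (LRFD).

t_e = 0.707 × 10 = 7.07 mm; A_we = 7.07 × 320 = 2262 mm².
Directional factor: 1.0 + 0.5 sin^1.5(90°) = 1.5.
F_nw = 0.6 × 620 × 1.5 = 558 MPa.
φR_n = 0.75 × 558 × 2262 × 10⁻³ = 946.8 kN.

φR_n ≈ 947 kN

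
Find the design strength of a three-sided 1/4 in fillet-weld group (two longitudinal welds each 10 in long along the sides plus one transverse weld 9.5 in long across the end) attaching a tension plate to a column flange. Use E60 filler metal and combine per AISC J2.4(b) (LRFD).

φR_n ≈ 149 kips

E60XX → F_EXX = 60 ksi.
t_e = 0.707 × 0.25 = 0.1767 in.
R_nwl = 0.6 × 60 × 0.1767 × 20 = 127.3 kips (longitudinal, 2 welds).
R_nwt = 0.6 × 60 × 0.1767 × 9.5 = 60.45 kips (transverse, base value).
(i) R_nwl + R_nwt = 187.7 kips; (ii) 0.85 R_nwl + 1.5 R_nwt = 198.8 kips.
R_n = max = 198.8 kips [governs: (ii)]; φR_n = 149.1 kips.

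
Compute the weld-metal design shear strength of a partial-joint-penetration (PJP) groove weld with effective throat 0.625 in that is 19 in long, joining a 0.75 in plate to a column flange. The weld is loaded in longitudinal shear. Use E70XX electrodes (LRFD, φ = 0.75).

φR_n ≈ 374 kips

E70XX → F_EXX = 70 ksi.
Effective throat (given) t_e = 0.625 in.
A_we = 0.625 × 19 = 11.88 in².
F_nw = 0.6 F_EXX = 42 ksi.
φR_n = 0.75 × 42 × 11.88 = 374.1 kips.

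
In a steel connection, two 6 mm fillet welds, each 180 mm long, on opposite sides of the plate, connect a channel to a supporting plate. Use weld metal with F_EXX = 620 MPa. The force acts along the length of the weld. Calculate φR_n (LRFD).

Effective throat t_e = 0.707 × 6 = 4.242 mm.
Total length L = 360 mm; A_we = 4.242 × 360 = 1527 mm².
F_nw = 0.6 F_EXX = 0.6 × 620 = 372 MPa.
φR_n = 0.75 × 372 × 1527 × 10⁻³ = 426.1 kN.

φR_n ≈ 426 kN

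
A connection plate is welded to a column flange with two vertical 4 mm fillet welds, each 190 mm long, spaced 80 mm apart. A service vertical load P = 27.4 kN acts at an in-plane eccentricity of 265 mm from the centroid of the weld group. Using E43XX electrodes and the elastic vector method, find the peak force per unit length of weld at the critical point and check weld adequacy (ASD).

E43XX → F_EXX = 430 MPa.
Total weld length L_w = 380 mm. Treat welds as unit-width lines.
Polar moment about centroid: J = 2[d³/12 + d(b/2)²] = 2[190³/12 + 190×40²] = 1751000 mm³.
Direct shear f_v = P/L_w = 27.4×10³ / 380 = 72.11 N/mm (vertical).
Torsion M = P·e = 27.4×10³ × 265 = 7261000 N·mm.
Critical point at (x, y) = (40, 95) from centroid. f_tx = M·y/J = 393.9 N/mm; f_ty = M·x/J = 165.9 N/mm.
Resultant f_max = √[f_tx² + (f_v + f_ty)²] = √[393.9² + (72.11 + 165.9)²] = 460.2 N/mm.
Capacity per unit length: r_n/Ω = (1/2.0) × 0.6 × 430 × (0.707 × 4) = 364.8 N/mm.
460.2 > 364.8 → NOT adequate.

f_max ≈ 460 N/mm; NOT adequate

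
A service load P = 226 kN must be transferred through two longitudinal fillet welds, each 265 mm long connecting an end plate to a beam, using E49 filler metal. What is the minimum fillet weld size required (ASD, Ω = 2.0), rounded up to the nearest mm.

w = 5 mm

E49XX → F_EXX = 490 MPa.
Total weld length L = 530 mm.
Required throat t_e = P × Ω / (0.6 F_EXX × L) = 226 × 2.0 / (0.6 × 490 × 530 × 10⁻³) = 2.901 mm.
Required leg w = t_e / 0.707 = 4.103 mm → use 5 mm.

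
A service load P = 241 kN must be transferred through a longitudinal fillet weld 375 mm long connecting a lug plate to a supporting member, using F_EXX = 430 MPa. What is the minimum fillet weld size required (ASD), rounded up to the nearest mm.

w = 8 mm

Total weld length L = 375 mm.
Required throat t_e = P × Ω / (0.6 F_EXX × L) = 241 × 2.0 / (0.6 × 430 × 375 × 10⁻³) = 4.982 mm.
Required leg w = t_e / 0.707 = 7.047 mm → use 8 mm.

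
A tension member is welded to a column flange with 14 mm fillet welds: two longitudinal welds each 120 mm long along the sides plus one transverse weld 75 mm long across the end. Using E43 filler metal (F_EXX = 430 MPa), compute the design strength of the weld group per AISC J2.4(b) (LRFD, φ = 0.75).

t_e = 0.707 × 14 = 9.898 mm.
R_nwl = 0.6 × 430 × 9.898 × 240 × 10⁻³ = 612.9 kN (longitudinal, 2 welds).
R_nwt = 0.6 × 430 × 9.898 × 75 × 10⁻³ = 191.5 kN (transverse, base value).
(i) R_nwl + R_nwt = 804.4 kN; (ii) 0.85 R_nwl + 1.5 R_nwt = 808.2 kN.
R_n = max = 808.2 kN [governs: (ii)]; φR_n = 606.2 kN.

φR_n ≈ 606 kN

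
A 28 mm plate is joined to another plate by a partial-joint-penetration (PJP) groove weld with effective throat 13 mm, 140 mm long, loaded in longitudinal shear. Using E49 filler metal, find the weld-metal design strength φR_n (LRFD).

E49XX → F_EXX = 490 MPa.
Effective throat (given) t_e = 13 mm.
A_we = 13 × 140 = 1820 mm².
F_nw = 0.6 F_EXX = 294 MPa.
φR_n = 0.75 × 294 × 1820 × 10⁻³ = 401.3 kN.

φR_n ≈ 401 kN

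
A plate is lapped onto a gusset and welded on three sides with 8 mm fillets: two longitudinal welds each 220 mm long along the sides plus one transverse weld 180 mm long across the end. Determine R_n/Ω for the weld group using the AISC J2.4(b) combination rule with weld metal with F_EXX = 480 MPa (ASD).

R_n/Ω ≈ 525 kN

t_e = 0.707 × 8 = 5.656 mm.
R_nwl = 0.6 × 480 × 5.656 × 440 × 10⁻³ = 716.7 kN (longitudinal, 2 welds).
R_nwt = 0.6 × 480 × 5.656 × 180 × 10⁻³ = 293.2 kN (transverse, base value).
(i) R_nwl + R_nwt = 1010 kN; (ii) 0.85 R_nwl + 1.5 R_nwt = 1049 kN.
R_n = max = 1049 kN [governs: (ii)]; R_n/Ω = 524.5 kN.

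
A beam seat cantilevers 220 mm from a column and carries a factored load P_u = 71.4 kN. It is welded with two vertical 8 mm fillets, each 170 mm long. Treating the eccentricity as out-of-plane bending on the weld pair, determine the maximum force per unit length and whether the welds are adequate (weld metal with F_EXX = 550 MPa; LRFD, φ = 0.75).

f_max ≈ 1640 N/mm; NOT adequate

L_w = 2 × 170 = 340 mm; section modulus (unit throat) S = 2 × L²/6 = 9633 mm².
Direct shear f_v = P/L_w = 71.4×10³/340 = 210 N/mm.
Moment M = P × e = 71.4×10³ × 220 = 15708000 N·mm; bending f_b = M/S = 1631 N/mm.
f_max = √(f_v² + f_b²) = √(210² + 1631²) = 1644 N/mm.
φr_n = 0.75 × 0.6 × 550 × (0.707 × 8) = 1400 N/mm → NOT adequate.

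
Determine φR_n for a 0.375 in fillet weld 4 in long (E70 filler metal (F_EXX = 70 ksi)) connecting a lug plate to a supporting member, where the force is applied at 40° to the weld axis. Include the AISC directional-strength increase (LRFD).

t_e = 0.707 × 0.375 = 0.2651 in; A_we = 0.2651 × 4 = 1.06 in².
Directional factor: 1.0 + 0.5 sin^1.5(40°) = 1.258.
F_nw = 0.6 × 70 × 1.258 = 52.82 ksi.
φR_n = 0.75 × 52.82 × 1.06 = 42.01 kip.

φR_n ≈ 42 kip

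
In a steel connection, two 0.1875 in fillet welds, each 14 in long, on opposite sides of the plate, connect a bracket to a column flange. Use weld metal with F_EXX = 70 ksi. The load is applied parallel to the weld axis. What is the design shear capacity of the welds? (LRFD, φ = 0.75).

φR_n ≈ 117 kips

Effective throat t_e = 0.707 × 0.1875 = 0.1326 in.
Total length L = 28 in; A_we = 0.1326 × 28 = 3.712 in².
F_nw = 0.6 F_EXX = 0.6 × 70 = 42 ksi.
φR_n = 0.75 × 42 × 3.712 = 116.9 kips.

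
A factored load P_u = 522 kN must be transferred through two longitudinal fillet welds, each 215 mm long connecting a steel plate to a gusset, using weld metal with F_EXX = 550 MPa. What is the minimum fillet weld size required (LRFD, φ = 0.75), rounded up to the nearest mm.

Total weld length L = 430 mm.
Required throat t_e = P_u / (φ × 0.6 F_EXX × L) = 522 / (0.75 × 0.6 × 550 × 430 × 10⁻³) = 4.905 mm.
Required leg w = t_e / 0.707 = 6.938 mm → use 7 mm.

w = 7 mm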